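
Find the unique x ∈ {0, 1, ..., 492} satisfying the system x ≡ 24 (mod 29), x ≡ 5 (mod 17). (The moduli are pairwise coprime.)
x ≡ 430 (mod 493); the representative in [0, 493) is 430

The moduli 29, 17 are pairwise coprime, so by the CRT there is a unique solution mod 29·17 = 493.
Solve by successive substitution. Start with x ≡ 24 (mod 29).
  Combine with x ≡ 5 (mod 17): write x = 24 + 29·t and require 24 + 29·t ≡ 5 (mod 17), i.e. 29·t ≡ 5 − 24 ≡ 15 (mod 17). Since 29^(−1) ≡ 10 (mod 17) (29 ≡ 12 (mod 17)), t ≡ 10·15 ≡ 14 (mod 17). So x ≡ 24 + 29·14 = 430 (mod 493).
Unique solution in [0, 493): x = 430.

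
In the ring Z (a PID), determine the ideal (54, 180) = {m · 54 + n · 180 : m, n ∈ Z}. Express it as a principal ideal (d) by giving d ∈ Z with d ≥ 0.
(54, 180) = (18); d = 18

In the PID Z, (a, b) is generated by gcd(a, b). Compute gcd(180, 54) with the extended Euclidean algorithm, tracking rows (r, s, t) with s·180 + t·54 = r:
  row A: (180, 1, 0)   [1·180 + 0·54 = 180]
  row B: (54, 0, 1)   [0·180 + 1·54 = 54]
  180 = 3·54 + 18   → row C = row A − 3·row B = (18, 1, −3)   [check: 1·180 − 3·54 = 18]
  54 = 3·18 + 0   → remainder 0, stop. gcd = 18 (last nonzero row C).
So gcd(54, 180) = 18, with Bézout identity 1·180 − 3·54 = 18. Containment (⊇): the Bézout identity exhibits 18 as an element of (54, 180), giving (18) ⊆ (54, 180). Containment (⊆): since 18 | 54 and 18 | 180 (54 = 18·3, 180 = 18·10), every Z-linear combination of 54 and 180 is divisible by 18, so (54, 180) ⊆ (18). Therefore (54, 180) = (18), d = 18.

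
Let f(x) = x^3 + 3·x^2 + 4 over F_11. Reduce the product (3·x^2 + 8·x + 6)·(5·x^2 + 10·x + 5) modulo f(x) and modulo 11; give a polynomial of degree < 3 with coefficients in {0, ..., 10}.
Multiply as integer polynomials: a · b = 15·x^4 + 70·x^3 + 125·x^2 + 100·x + 30. Reducing coefficients mod 11: a · b ≡ 4·x^4 + 4·x^3 + 4·x^2 + x + 8. Now divide by f(x) = x^3 + 3·x^2 + 4 in F_11[x], eliminating the leading term at each step:
  leading term 4·x^4: subtract (4·x)·f(x) = 4·x^4 + x^3 + 5·x, leaving 3·x^3 + 4·x^2 + 7·x + 8 (coefficients mod 11)
  leading term 3·x^3: subtract (3)·f(x) = 3·x^3 + 9·x^2 + 1, leaving 6·x^2 + 7·x + 7 (coefficients mod 11)
The degree is now < 3, so this is the remainder. Hence a · b ≡ 6·x^2 + 7·x + 7 in F_11[x]/(f).

Final answer: a · b ≡ 6·x^2 + 7·x + 7 (mod f(x))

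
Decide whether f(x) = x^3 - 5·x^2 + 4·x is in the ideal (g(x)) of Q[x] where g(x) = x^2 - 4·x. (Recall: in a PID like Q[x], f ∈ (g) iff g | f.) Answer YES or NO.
In Q[x] the ideal (g) consists of all multiples of g, so f ∈ (g) iff g | f, i.e. iff the remainder of f on division by g is 0. Divide f by g (g is monic, so eliminate the leading term of the running remainder at each step):
  leading term x^3: subtract (x)·g(x) = x^3 - 4·x^2, leaving -x^2 + 4·x
  leading term -x^2: subtract (-1)·g(x) = -x^2 + 4·x, leaving 0
The remainder is 0, so f(x) = g(x) · h(x) with h(x) = x - 1. Hence g | f, i.e. f ∈ (g).

Final answer: YES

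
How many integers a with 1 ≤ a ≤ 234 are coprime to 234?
The number of a ∈ {1, ..., 234} with gcd(a, 234) = 1 is by definition Euler's totient φ(234). φ is multiplicative, with φ(p^e) = p^e − p^(e−1). Factorise 234 = 2 · 3^2 · 13. Then
  φ(234) = (2 − 1) · (3^2 − 3^1) · (13 − 1) = 1 · 6 · 12 = 72.
So there are 72 such integers.

Final answer: 72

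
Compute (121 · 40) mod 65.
30

Reduce the factors first: 121 ≡ 56 (mod 65), so 121 · 40 ≡ 56 · 40 (mod 65). 56 · 40 = 2240. Dividing by 65: 2240 = 34·65 + 30. So (121 · 40) mod 65 = 30.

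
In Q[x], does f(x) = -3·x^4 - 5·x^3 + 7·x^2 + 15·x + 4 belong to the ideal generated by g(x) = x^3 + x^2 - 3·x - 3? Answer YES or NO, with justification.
In Q[x] the ideal (g) consists of all multiples of g, so f ∈ (g) iff g | f, i.e. iff the remainder of f on division by g is 0. Divide f by g (g is monic, so eliminate the leading term of the running remainder at each step):
  leading term -3·x^4: subtract (-3·x)·g(x) = -3·x^4 - 3·x^3 + 9·x^2 + 9·x, leaving -2·x^3 - 2·x^2 + 6·x + 4
  leading term -2·x^3: subtract (-2)·g(x) = -2·x^3 - 2·x^2 + 6·x + 6, leaving -2
The remainder r(x) = -2 ≠ 0 (and deg r < deg g), so g ∤ f, i.e. f ∉ (g).

Final answer: NO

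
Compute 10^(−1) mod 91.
10^(−1) ≡ 82 (mod 91)

Apply the extended Euclidean algorithm to (91, 10), tracking rows (r, s, t) with s·91 + t·10 = r. Each division r_prev = q·r_cur + r_new produces the new row as (previous row) − q·(current row):
  row A: (91, 1, 0)   [1·91 + 0·10 = 91]
  row B: (10, 0, 1)   [0·91 + 1·10 = 10]
  91 = 9·10 + 1   → row C = row A − 9·row B = (1, 1, −9)   [check: 1·91 − 9·10 = 1]
  10 = 10·1 + 0   → remainder 0, stop. gcd = 1 (last nonzero row C).
The gcd is 1, so 10 is invertible mod 91. The last nonzero row gives 1·91 − 9·10 = 1, so t = −9. So 10^(−1) ≡ −9 ≡ 82 (mod 91). Verify: 10 · 82 = 820 ≡ 1 (mod 91). ✓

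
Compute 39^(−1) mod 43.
Apply the extended Euclidean algorithm to (43, 39), tracking rows (r, s, t) with s·43 + t·39 = r. Each division r_prev = q·r_cur + r_new produces the new row as (previous row) − q·(current row):
  row A: (43, 1, 0)   [1·43 + 0·39 = 43]
  row B: (39, 0, 1)   [0·43 + 1·39 = 39]
  43 = 1·39 + 4   → row C = row A − 1·row B = (4, 1, −1)   [check: 1·43 − 1·39 = 4]
  39 = 9·4 + 3   → row D = row B − 9·row C = (3, −9, 10)   [check: −9·43 + 10·39 = 3]
  4 = 1·3 + 1   → row E = row C − 1·row D = (1, 10, −11)   [check: 10·43 − 11·39 = 1]
  3 = 3·1 + 0   → remainder 0, stop. gcd = 1 (last nonzero row E).
The gcd is 1, so 39 is invertible mod 43. The last nonzero row gives 10·43 − 11·39 = 1, so t = −11. So 39^(−1) ≡ −11 ≡ 32 (mod 43). Verify: 39 · 32 = 1248 ≡ 1 (mod 43). ✓

Final answer: 39^(−1) ≡ 32 (mod 43)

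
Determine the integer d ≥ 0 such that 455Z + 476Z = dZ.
In the PID Z, (a, b) is generated by gcd(a, b). Compute gcd(476, 455) with the extended Euclidean algorithm, tracking rows (r, s, t) with s·476 + t·455 = r:
  row A: (476, 1, 0)   [1·476 + 0·455 = 476]
  row B: (455, 0, 1)   [0·476 + 1·455 = 455]
  476 = 1·455 + 21   → row C = row A − 1·row B = (21, 1, −1)   [check: 1·476 − 1·455 = 21]
  455 = 21·21 + 14   → row D = row B − 21·row C = (14, −21, 22)   [check: −21·476 + 22·455 = 14]
  21 = 1·14 + 7   → row E = row C − 1·row D = (7, 22, −23)   [check: 22·476 − 23·455 = 7]
  14 = 2·7 + 0   → remainder 0, stop. gcd = 7 (last nonzero row E).
So gcd(455, 476) = 7, with Bézout identity 22·476 − 23·455 = 7. Containment (⊇): the Bézout identity exhibits 7 as an element of (455, 476), giving (7) ⊆ (455, 476). Containment (⊆): since 7 | 455 and 7 | 476 (455 = 7·65, 476 = 7·68), every Z-linear combination of 455 and 476 is divisible by 7, so (455, 476) ⊆ (7). Therefore (455, 476) = (7), d = 7.

Final answer: (455, 476) = (7); d = 7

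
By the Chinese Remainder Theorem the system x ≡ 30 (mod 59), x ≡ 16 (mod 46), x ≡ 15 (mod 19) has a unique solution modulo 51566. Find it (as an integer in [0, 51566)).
The moduli 59, 46, 19 are pairwise coprime, so by the CRT there is a unique solution mod 59·46·19 = 51566.
Solve by successive substitution. Start with x ≡ 30 (mod 59).
  Combine with x ≡ 16 (mod 46): write x = 30 + 59·t and require 30 + 59·t ≡ 16 (mod 46), i.e. 59·t ≡ 16 − 30 ≡ 32 (mod 46). Since 59^(−1) ≡ 39 (mod 46) (59 ≡ 13 (mod 46)), t ≡ 39·32 ≡ 6 (mod 46). So x ≡ 30 + 59·6 = 384 (mod 2714).
  Combine with x ≡ 15 (mod 19): write x = 384 + 2714·t and require 384 + 2714·t ≡ 15 (mod 19), i.e. 2714·t ≡ 15 − 384 ≡ 11 (mod 19). Since 2714^(−1) ≡ 6 (mod 19) (2714 ≡ 16 (mod 19)), t ≡ 6·11 ≡ 9 (mod 19). So x ≡ 384 + 2714·9 = 24810 (mod 51566).
Unique solution in [0, 51566): x = 24810.

Final answer: x ≡ 24810 (mod 51566); the representative in [0, 51566) is 24810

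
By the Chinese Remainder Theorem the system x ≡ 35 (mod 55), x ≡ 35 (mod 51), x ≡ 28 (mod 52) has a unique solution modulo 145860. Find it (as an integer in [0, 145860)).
The moduli 55, 51, 52 are pairwise coprime, so by the CRT there is a unique solution mod 55·51·52 = 145860.
Solve by successive substitution. Start with x ≡ 35 (mod 55).
  Combine with x ≡ 35 (mod 51): write x = 35 + 55·t and require 35 + 55·t ≡ 35 (mod 51), i.e. 55·t ≡ 35 − 35 ≡ 0 (mod 51). Since 55^(−1) ≡ 13 (mod 51) (55 ≡ 4 (mod 51)), t ≡ 13·0 ≡ 0 (mod 51). So x ≡ 35 + 55·0 = 35 (mod 2805).
  Combine with x ≡ 28 (mod 52): write x = 35 + 2805·t and require 35 + 2805·t ≡ 28 (mod 52), i.e. 2805·t ≡ 28 − 35 ≡ 45 (mod 52). Since 2805^(−1) ≡ 17 (mod 52) (2805 ≡ 49 (mod 52)), t ≡ 17·45 ≡ 37 (mod 52). So x ≡ 35 + 2805·37 = 103820 (mod 145860).
Unique solution in [0, 145860): x = 103820.

Final answer: x ≡ 103820 (mod 145860); the representative in [0, 145860) is 103820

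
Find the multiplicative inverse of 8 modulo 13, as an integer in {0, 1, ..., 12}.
8^(−1) ≡ 5 (mod 13)

Apply the extended Euclidean algorithm to (13, 8), tracking rows (r, s, t) with s·13 + t·8 = r. Each division r_prev = q·r_cur + r_new produces the new row as (previous row) − q·(current row):
  row A: (13, 1, 0)   [1·13 + 0·8 = 13]
  row B: (8, 0, 1)   [0·13 + 1·8 = 8]
  13 = 1·8 + 5   → row C = row A − 1·row B = (5, 1, −1)   [check: 1·13 − 1·8 = 5]
  8 = 1·5 + 3   → row D = row B − 1·row C = (3, −1, 2)   [check: −1·13 + 2·8 = 3]
  5 = 1·3 + 2   → row E = row C − 1·row D = (2, 2, −3)   [check: 2·13 − 3·8 = 2]
  3 = 1·2 + 1   → row F = row D − 1·row E = (1, −3, 5)   [check: −3·13 + 5·8 = 1]
  2 = 2·1 + 0   → remainder 0, stop. gcd = 1 (last nonzero row F).
The gcd is 1, so 8 is invertible mod 13. The last nonzero row gives −3·13 + 5·8 = 1, so t = 5. So 8^(−1) ≡ 5 (mod 13). Verify: 8 · 5 = 40 ≡ 1 (mod 13). ✓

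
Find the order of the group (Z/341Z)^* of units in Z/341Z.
(Z/341Z)^* consists of the classes a with gcd(a, 341) = 1, so its order is φ(341). φ is multiplicative, with φ(p^e) = p^e − p^(e−1). Factorise 341 = 11 · 31. Then
  φ(341) = (11 − 1) · (31 − 1) = 10 · 30 = 300.
Thus |(Z/341Z)^*| = 300.

Final answer: |(Z/341Z)^*| = 300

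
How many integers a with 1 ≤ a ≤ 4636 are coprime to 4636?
The number of a ∈ {1, ..., 4636} with gcd(a, 4636) = 1 is by definition Euler's totient φ(4636). φ is multiplicative, with φ(p^e) = p^e − p^(e−1). Factorise 4636 = 2^2 · 19 · 61. Then
  φ(4636) = (2^2 − 2^1) · (19 − 1) · (61 − 1) = 2 · 18 · 60 = 2160.
So there are 2160 such integers.

Final answer: 2160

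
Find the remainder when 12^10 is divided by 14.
2

Use repeated squaring. Binary(10) = 1010. Walk through the bits of the exponent 10 left-to-right: at each bit after the leading one, square the running value, then multiply by 12 if the bit is 1 (always reducing mod 14):
  bit 1 = 1 (leading): start with 12.
  bit 2 = 0: square 12^2 = 144 ≡ 4 (mod 14).
  bit 3 = 1: square 4^2 = 16 ≡ 2; bit is 1, so multiply 2·12 = 24 ≡ 10 (mod 14).
  bit 4 = 0: square 10^2 = 100 ≡ 2 (mod 14).
Final value: 12^10 ≡ 2 (mod 14).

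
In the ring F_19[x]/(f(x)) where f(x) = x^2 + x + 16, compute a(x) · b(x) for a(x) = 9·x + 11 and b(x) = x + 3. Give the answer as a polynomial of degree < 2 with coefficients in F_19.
a · b ≡ 10·x + 3 (mod f(x))

Multiply as integer polynomials: a · b = 9·x^2 + 38·x + 33. Reducing coefficients mod 19: a · b ≡ 9·x^2 + 14. Now divide by f(x) = x^2 + x + 16 in F_19[x], eliminating the leading term at each step:
  leading term 9·x^2: subtract (9)·f(x) = 9·x^2 + 9·x + 11, leaving 10·x + 3 (coefficients mod 19)
The degree is now < 2, so this is the remainder. Hence a · b ≡ 10·x + 3 in F_19[x]/(f).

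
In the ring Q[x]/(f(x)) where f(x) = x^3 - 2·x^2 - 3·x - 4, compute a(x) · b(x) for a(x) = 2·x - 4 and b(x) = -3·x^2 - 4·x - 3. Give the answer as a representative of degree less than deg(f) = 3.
a · b ≡ -8·x^2 - 8·x - 12 (mod f(x))

First multiply in Q[x] without reducing: a · b = -6·x^3 + 4·x^2 + 10·x + 12. Now divide by f(x) = x^3 - 2·x^2 - 3·x - 4, eliminating the leading term at each step:
  leading term -6·x^3: subtract (-6)·f(x) = -6·x^3 + 12·x^2 + 18·x + 24, leaving -8·x^2 - 8·x - 12
The degree is now < 3, so this is the remainder. Hence a · b ≡ -8·x^2 - 8·x - 12 in Q[x]/(f).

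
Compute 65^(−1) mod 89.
65^(−1) ≡ 63 (mod 89)

Apply the extended Euclidean algorithm to (89, 65), tracking rows (r, s, t) with s·89 + t·65 = r. Each division r_prev = q·r_cur + r_new produces the new row as (previous row) − q·(current row):
  row A: (89, 1, 0)   [1·89 + 0·65 = 89]
  row B: (65, 0, 1)   [0·89 + 1·65 = 65]
  89 = 1·65 + 24   → row C = row A − 1·row B = (24, 1, −1)   [check: 1·89 − 1·65 = 24]
  65 = 2·24 + 17   → row D = row B − 2·row C = (17, −2, 3)   [check: −2·89 + 3·65 = 17]
  24 = 1·17 + 7   → row E = row C − 1·row D = (7, 3, −4)   [check: 3·89 − 4·65 = 7]
  17 = 2·7 + 3   → row F = row D − 2·row E = (3, −8, 11)   [check: −8·89 + 11·65 = 3]
  7 = 2·3 + 1   → row G = row E − 2·row F = (1, 19, −26)   [check: 19·89 − 26·65 = 1]
  3 = 3·1 + 0   → remainder 0, stop. gcd = 1 (last nonzero row G).
The gcd is 1, so 65 is invertible mod 89. The last nonzero row gives 19·89 − 26·65 = 1, so t = −26. So 65^(−1) ≡ −26 ≡ 63 (mod 89). Verify: 65 · 63 = 4095 ≡ 1 (mod 89). ✓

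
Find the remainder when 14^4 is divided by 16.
Use repeated squaring. Binary(4) = 100. Walk through the bits of the exponent 4 left-to-right: at each bit after the leading one, square the running value, then multiply by 14 if the bit is 1 (always reducing mod 16):
  bit 1 = 1 (leading): start with 14.
  bit 2 = 0: square 14^2 = 196 ≡ 4 (mod 16).
  bit 3 = 0: square 4^2 = 16 ≡ 0 (mod 16).
Final value: 14^4 ≡ 0 (mod 16).

Final answer: 0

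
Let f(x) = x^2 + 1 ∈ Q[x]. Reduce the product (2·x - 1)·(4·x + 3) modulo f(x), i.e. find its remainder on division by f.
First multiply in Q[x] without reducing: a · b = 8·x^2 + 2·x - 3. Now divide by f(x) = x^2 + 1, eliminating the leading term at each step:
  leading term 8·x^2: subtract (8)·f(x) = 8·x^2 + 8, leaving 2·x - 11
The degree is now < 2, so this is the remainder. Hence a · b ≡ 2·x - 11 in Q[x]/(f).

Final answer: a · b ≡ 2·x - 11 (mod f(x))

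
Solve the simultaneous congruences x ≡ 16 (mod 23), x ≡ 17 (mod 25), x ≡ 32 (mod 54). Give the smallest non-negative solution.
x ≡ 4892 (mod 31050); the representative in [0, 31050) is 4892

The moduli 23, 25, 54 are pairwise coprime, so by the CRT there is a unique solution mod 23·25·54 = 31050.
Solve by successive substitution. Start with x ≡ 16 (mod 23).
  Combine with x ≡ 17 (mod 25): write x = 16 + 23·t and require 16 + 23·t ≡ 17 (mod 25), i.e. 23·t ≡ 17 − 16 ≡ 1 (mod 25). Since 23^(−1) ≡ 12 (mod 25), t ≡ 12·1 ≡ 12 (mod 25). So x ≡ 16 + 23·12 = 292 (mod 575).
  Combine with x ≡ 32 (mod 54): write x = 292 + 575·t and require 292 + 575·t ≡ 32 (mod 54), i.e. 575·t ≡ 32 − 292 ≡ 10 (mod 54). Since 575^(−1) ≡ 17 (mod 54) (575 ≡ 35 (mod 54)), t ≡ 17·10 ≡ 8 (mod 54). So x ≡ 292 + 575·8 = 4892 (mod 31050).
Unique solution in [0, 31050): x = 4892.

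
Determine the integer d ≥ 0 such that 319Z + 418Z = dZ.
In the PID Z, (a, b) is generated by gcd(a, b). Compute gcd(418, 319) with the extended Euclidean algorithm, tracking rows (r, s, t) with s·418 + t·319 = r:
  row A: (418, 1, 0)   [1·418 + 0·319 = 418]
  row B: (319, 0, 1)   [0·418 + 1·319 = 319]
  418 = 1·319 + 99   → row C = row A − 1·row B = (99, 1, −1)   [check: 1·418 − 1·319 = 99]
  319 = 3·99 + 22   → row D = row B − 3·row C = (22, −3, 4)   [check: −3·418 + 4·319 = 22]
  99 = 4·22 + 11   → row E = row C − 4·row D = (11, 13, −17)   [check: 13·418 − 17·319 = 11]
  22 = 2·11 + 0   → remainder 0, stop. gcd = 11 (last nonzero row E).
So gcd(319, 418) = 11, with Bézout identity 13·418 − 17·319 = 11. Containment (⊇): the Bézout identity exhibits 11 as an element of (319, 418), giving (11) ⊆ (319, 418). Containment (⊆): since 11 | 319 and 11 | 418 (319 = 11·29, 418 = 11·38), every Z-linear combination of 319 and 418 is divisible by 11, so (319, 418) ⊆ (11). Therefore (319, 418) = (11), d = 11.

Final answer: (319, 418) = (11); d = 11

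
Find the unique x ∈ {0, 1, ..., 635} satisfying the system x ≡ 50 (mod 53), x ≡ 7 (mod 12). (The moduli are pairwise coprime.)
The moduli 53, 12 are pairwise coprime, so by the CRT there is a unique solution mod 53·12 = 636.
Solve by successive substitution. Start with x ≡ 50 (mod 53).
  Combine with x ≡ 7 (mod 12): write x = 50 + 53·t and require 50 + 53·t ≡ 7 (mod 12), i.e. 53·t ≡ 7 − 50 ≡ 5 (mod 12). Since 53^(−1) ≡ 5 (mod 12) (53 ≡ 5 (mod 12)), t ≡ 5·5 ≡ 1 (mod 12). So x ≡ 50 + 53·1 = 103 (mod 636).
Unique solution in [0, 636): x = 103.

Final answer: x ≡ 103 (mod 636); the representative in [0, 636) is 103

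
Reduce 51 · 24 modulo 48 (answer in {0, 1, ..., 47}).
Reduce the factors first: 51 ≡ 3 (mod 48), so 51 · 24 ≡ 3 · 24 (mod 48). 3 · 24 = 72. Dividing by 48: 72 = 1·48 + 24. So (51 · 24) mod 48 = 24.

Final answer: 24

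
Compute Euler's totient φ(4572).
φ(4572) = 1512

φ is multiplicative, with φ(p^e) = p^e − p^(e−1). Factorise 4572 = 2^2 · 3^2 · 127. Then
  φ(4572) = (2^2 − 2^1) · (3^2 − 3^1) · (127 − 1) = 2 · 6 · 126 = 1512.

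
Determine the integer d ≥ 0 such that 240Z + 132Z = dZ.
In the PID Z, (a, b) is generated by gcd(a, b). Compute gcd(240, 132) with the extended Euclidean algorithm, tracking rows (r, s, t) with s·240 + t·132 = r:
  row A: (240, 1, 0)   [1·240 + 0·132 = 240]
  row B: (132, 0, 1)   [0·240 + 1·132 = 132]
  240 = 1·132 + 108   → row C = row A − 1·row B = (108, 1, −1)   [check: 1·240 − 1·132 = 108]
  132 = 1·108 + 24   → row D = row B − 1·row C = (24, −1, 2)   [check: −1·240 + 2·132 = 24]
  108 = 4·24 + 12   → row E = row C − 4·row D = (12, 5, −9)   [check: 5·240 − 9·132 = 12]
  24 = 2·12 + 0   → remainder 0, stop. gcd = 12 (last nonzero row E).
So gcd(240, 132) = 12, with Bézout identity 5·240 − 9·132 = 12. Containment (⊇): the Bézout identity exhibits 12 as an element of (240, 132), giving (12) ⊆ (240, 132). Containment (⊆): since 12 | 240 and 12 | 132 (240 = 12·20, 132 = 12·11), every Z-linear combination of 240 and 132 is divisible by 12, so (240, 132) ⊆ (12). Therefore (240, 132) = (12), d = 12.

Final answer: (240, 132) = (12); d = 12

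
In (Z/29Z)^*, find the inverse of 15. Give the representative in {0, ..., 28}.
15^(−1) ≡ 2 (mod 29)

Apply the extended Euclidean algorithm to (29, 15), tracking rows (r, s, t) with s·29 + t·15 = r. Each division r_prev = q·r_cur + r_new produces the new row as (previous row) − q·(current row):
  row A: (29, 1, 0)   [1·29 + 0·15 = 29]
  row B: (15, 0, 1)   [0·29 + 1·15 = 15]
  29 = 1·15 + 14   → row C = row A − 1·row B = (14, 1, −1)   [check: 1·29 − 1·15 = 14]
  15 = 1·14 + 1   → row D = row B − 1·row C = (1, −1, 2)   [check: −1·29 + 2·15 = 1]
  14 = 14·1 + 0   → remainder 0, stop. gcd = 1 (last nonzero row D).
The gcd is 1, so 15 is invertible mod 29. The last nonzero row gives −1·29 + 2·15 = 1, so t = 2. So 15^(−1) ≡ 2 (mod 29). Verify: 15 · 2 = 30 ≡ 1 (mod 29). ✓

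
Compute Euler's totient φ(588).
φ(588) = 168

φ is multiplicative, with φ(p^e) = p^e − p^(e−1). Factorise 588 = 2^2 · 3 · 7^2. Then
  φ(588) = (2^2 − 2^1) · (3 − 1) · (7^2 − 7^1) = 2 · 2 · 42 = 168.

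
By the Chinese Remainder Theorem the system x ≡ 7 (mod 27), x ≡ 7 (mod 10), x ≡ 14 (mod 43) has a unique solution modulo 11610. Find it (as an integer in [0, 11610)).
The moduli 27, 10, 43 are pairwise coprime, so by the CRT there is a unique solution mod 27·10·43 = 11610.
Solve by successive substitution. Start with x ≡ 7 (mod 27).
  Combine with x ≡ 7 (mod 10): write x = 7 + 27·t and require 7 + 27·t ≡ 7 (mod 10), i.e. 27·t ≡ 7 − 7 ≡ 0 (mod 10). Since 27^(−1) ≡ 3 (mod 10) (27 ≡ 7 (mod 10)), t ≡ 3·0 ≡ 0 (mod 10). So x ≡ 7 + 27·0 = 7 (mod 270).
  Combine with x ≡ 14 (mod 43): write x = 7 + 270·t and require 7 + 270·t ≡ 14 (mod 43), i.e. 270·t ≡ 14 − 7 ≡ 7 (mod 43). Since 270^(−1) ≡ 18 (mod 43) (270 ≡ 12 (mod 43)), t ≡ 18·7 ≡ 40 (mod 43). So x ≡ 7 + 270·40 = 10807 (mod 11610).
Unique solution in [0, 11610): x = 10807.

Final answer: x ≡ 10807 (mod 11610); the representative in [0, 11610) is 10807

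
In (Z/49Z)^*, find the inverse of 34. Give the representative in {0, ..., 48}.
Apply the extended Euclidean algorithm to (49, 34), tracking rows (r, s, t) with s·49 + t·34 = r. Each division r_prev = q·r_cur + r_new produces the new row as (previous row) − q·(current row):
  row A: (49, 1, 0)   [1·49 + 0·34 = 49]
  row B: (34, 0, 1)   [0·49 + 1·34 = 34]
  49 = 1·34 + 15   → row C = row A − 1·row B = (15, 1, −1)   [check: 1·49 − 1·34 = 15]
  34 = 2·15 + 4   → row D = row B − 2·row C = (4, −2, 3)   [check: −2·49 + 3·34 = 4]
  15 = 3·4 + 3   → row E = row C − 3·row D = (3, 7, −10)   [check: 7·49 − 10·34 = 3]
  4 = 1·3 + 1   → row F = row D − 1·row E = (1, −9, 13)   [check: −9·49 + 13·34 = 1]
  3 = 3·1 + 0   → remainder 0, stop. gcd = 1 (last nonzero row F).
The gcd is 1, so 34 is invertible mod 49. The last nonzero row gives −9·49 + 13·34 = 1, so t = 13. So 34^(−1) ≡ 13 (mod 49). Verify: 34 · 13 = 442 ≡ 1 (mod 49). ✓

Final answer: 34^(−1) ≡ 13 (mod 49)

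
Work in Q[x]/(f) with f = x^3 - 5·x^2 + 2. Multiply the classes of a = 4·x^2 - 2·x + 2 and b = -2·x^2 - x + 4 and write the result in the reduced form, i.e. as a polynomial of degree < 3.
a · b ≡ -186·x^2 + 6·x + 88 (mod f(x))

First multiply in Q[x] without reducing: a · b = -8·x^4 + 14·x^2 - 10·x + 8. Now divide by f(x) = x^3 - 5·x^2 + 2, eliminating the leading term at each step:
  leading term -8·x^4: subtract (-8·x)·f(x) = -8·x^4 + 40·x^3 - 16·x, leaving -40·x^3 + 14·x^2 + 6·x + 8
  leading term -40·x^3: subtract (-40)·f(x) = -40·x^3 + 200·x^2 - 80, leaving -186·x^2 + 6·x + 88
The degree is now < 3, so this is the remainder. Hence a · b ≡ -186·x^2 + 6·x + 88 in Q[x]/(f).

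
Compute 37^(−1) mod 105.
37^(−1) ≡ 88 (mod 105)

Apply the extended Euclidean algorithm to (105, 37), tracking rows (r, s, t) with s·105 + t·37 = r. Each division r_prev = q·r_cur + r_new produces the new row as (previous row) − q·(current row):
  row A: (105, 1, 0)   [1·105 + 0·37 = 105]
  row B: (37, 0, 1)   [0·105 + 1·37 = 37]
  105 = 2·37 + 31   → row C = row A − 2·row B = (31, 1, −2)   [check: 1·105 − 2·37 = 31]
  37 = 1·31 + 6   → row D = row B − 1·row C = (6, −1, 3)   [check: −1·105 + 3·37 = 6]
  31 = 5·6 + 1   → row E = row C − 5·row D = (1, 6, −17)   [check: 6·105 − 17·37 = 1]
  6 = 6·1 + 0   → remainder 0, stop. gcd = 1 (last nonzero row E).
The gcd is 1, so 37 is invertible mod 105. The last nonzero row gives 6·105 − 17·37 = 1, so t = −17. So 37^(−1) ≡ −17 ≡ 88 (mod 105). Verify: 37 · 88 = 3256 ≡ 1 (mod 105). ✓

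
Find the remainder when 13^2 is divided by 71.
Use repeated squaring. Binary(2) = 10. Walk through the bits of the exponent 2 left-to-right: at each bit after the leading one, square the running value, then multiply by 13 if the bit is 1 (always reducing mod 71):
  bit 1 = 1 (leading): start with 13.
  bit 2 = 0: square 13^2 = 169 ≡ 27 (mod 71).
Final value: 13^2 ≡ 27 (mod 71).

Final answer: 27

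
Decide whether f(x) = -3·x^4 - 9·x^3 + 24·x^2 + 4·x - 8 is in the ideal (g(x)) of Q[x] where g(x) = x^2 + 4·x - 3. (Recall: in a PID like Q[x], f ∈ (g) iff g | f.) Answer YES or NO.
In Q[x] the ideal (g) consists of all multiples of g, so f ∈ (g) iff g | f, i.e. iff the remainder of f on division by g is 0. Divide f by g (g is monic, so eliminate the leading term of the running remainder at each step):
  leading term -3·x^4: subtract (-3·x^2)·g(x) = -3·x^4 - 12·x^3 + 9·x^2, leaving 3·x^3 + 15·x^2 + 4·x - 8
  leading term 3·x^3: subtract (3·x)·g(x) = 3·x^3 + 12·x^2 - 9·x, leaving 3·x^2 + 13·x - 8
  leading term 3·x^2: subtract (3)·g(x) = 3·x^2 + 12·x - 9, leaving x + 1
The remainder r(x) = x + 1 ≠ 0 (and deg r < deg g), so g ∤ f, i.e. f ∉ (g).

Final answer: NO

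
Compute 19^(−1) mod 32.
Apply the extended Euclidean algorithm to (32, 19), tracking rows (r, s, t) with s·32 + t·19 = r. Each division r_prev = q·r_cur + r_new produces the new row as (previous row) − q·(current row):
  row A: (32, 1, 0)   [1·32 + 0·19 = 32]
  row B: (19, 0, 1)   [0·32 + 1·19 = 19]
  32 = 1·19 + 13   → row C = row A − 1·row B = (13, 1, −1)   [check: 1·32 − 1·19 = 13]
  19 = 1·13 + 6   → row D = row B − 1·row C = (6, −1, 2)   [check: −1·32 + 2·19 = 6]
  13 = 2·6 + 1   → row E = row C − 2·row D = (1, 3, −5)   [check: 3·32 − 5·19 = 1]
  6 = 6·1 + 0   → remainder 0, stop. gcd = 1 (last nonzero row E).
The gcd is 1, so 19 is invertible mod 32. The last nonzero row gives 3·32 − 5·19 = 1, so t = −5. So 19^(−1) ≡ −5 ≡ 27 (mod 32). Verify: 19 · 27 = 513 ≡ 1 (mod 32). ✓

Final answer: 19^(−1) ≡ 27 (mod 32)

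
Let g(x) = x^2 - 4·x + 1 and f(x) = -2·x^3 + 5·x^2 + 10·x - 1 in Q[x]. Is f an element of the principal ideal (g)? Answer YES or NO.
In Q[x] the ideal (g) consists of all multiples of g, so f ∈ (g) iff g | f, i.e. iff the remainder of f on division by g is 0. Divide f by g (g is monic, so eliminate the leading term of the running remainder at each step):
  leading term -2·x^3: subtract (-2·x)·g(x) = -2·x^3 + 8·x^2 - 2·x, leaving -3·x^2 + 12·x - 1
  leading term -3·x^2: subtract (-3)·g(x) = -3·x^2 + 12·x - 3, leaving 2
The remainder r(x) = 2 ≠ 0 (and deg r < deg g), so g ∤ f, i.e. f ∉ (g).

Final answer: NO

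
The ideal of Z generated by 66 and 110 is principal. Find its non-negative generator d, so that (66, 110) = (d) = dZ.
(66, 110) = (22); d = 22

In the PID Z, (a, b) is generated by gcd(a, b). Compute gcd(110, 66) with the extended Euclidean algorithm, tracking rows (r, s, t) with s·110 + t·66 = r:
  row A: (110, 1, 0)   [1·110 + 0·66 = 110]
  row B: (66, 0, 1)   [0·110 + 1·66 = 66]
  110 = 1·66 + 44   → row C = row A − 1·row B = (44, 1, −1)   [check: 1·110 − 1·66 = 44]
  66 = 1·44 + 22   → row D = row B − 1·row C = (22, −1, 2)   [check: −1·110 + 2·66 = 22]
  44 = 2·22 + 0   → remainder 0, stop. gcd = 22 (last nonzero row D).
So gcd(66, 110) = 22, with Bézout identity −1·110 + 2·66 = 22. Containment (⊇): the Bézout identity exhibits 22 as an element of (66, 110), giving (22) ⊆ (66, 110). Containment (⊆): since 22 | 66 and 22 | 110 (66 = 22·3, 110 = 22·5), every Z-linear combination of 66 and 110 is divisible by 22, so (66, 110) ⊆ (22). Therefore (66, 110) = (22), d = 22.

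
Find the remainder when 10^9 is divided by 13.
12

Use repeated squaring. Binary(9) = 1001. Walk through the bits of the exponent 9 left-to-right: at each bit after the leading one, square the running value, then multiply by 10 if the bit is 1 (always reducing mod 13):
  bit 1 = 1 (leading): start with 10.
  bit 2 = 0: square 10^2 = 100 ≡ 9 (mod 13).
  bit 3 = 0: square 9^2 = 81 ≡ 3 (mod 13).
  bit 4 = 1: square 3^2 = 9; bit is 1, so multiply 9·10 = 90 ≡ 12 (mod 13).
Final value: 10^9 ≡ 12 (mod 13).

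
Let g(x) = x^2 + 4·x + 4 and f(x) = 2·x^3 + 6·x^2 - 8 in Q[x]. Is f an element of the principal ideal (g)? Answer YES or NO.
YES

In Q[x] the ideal (g) consists of all multiples of g, so f ∈ (g) iff g | f, i.e. iff the remainder of f on division by g is 0. Divide f by g (g is monic, so eliminate the leading term of the running remainder at each step):
  leading term 2·x^3: subtract (2·x)·g(x) = 2·x^3 + 8·x^2 + 8·x, leaving -2·x^2 - 8·x - 8
  leading term -2·x^2: subtract (-2)·g(x) = -2·x^2 - 8·x - 8, leaving 0
The remainder is 0, so f(x) = g(x) · h(x) with h(x) = 2·x - 2. Hence g | f, i.e. f ∈ (g).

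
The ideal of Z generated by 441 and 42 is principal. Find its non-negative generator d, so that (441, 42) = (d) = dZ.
(441, 42) = (21); d = 21

In the PID Z, (a, b) is generated by gcd(a, b). Compute gcd(441, 42) with the extended Euclidean algorithm, tracking rows (r, s, t) with s·441 + t·42 = r:
  row A: (441, 1, 0)   [1·441 + 0·42 = 441]
  row B: (42, 0, 1)   [0·441 + 1·42 = 42]
  441 = 10·42 + 21   → row C = row A − 10·row B = (21, 1, −10)   [check: 1·441 − 10·42 = 21]
  42 = 2·21 + 0   → remainder 0, stop. gcd = 21 (last nonzero row C).
So gcd(441, 42) = 21, with Bézout identity 1·441 − 10·42 = 21. Containment (⊇): the Bézout identity exhibits 21 as an element of (441, 42), giving (21) ⊆ (441, 42). Containment (⊆): since 21 | 441 and 21 | 42 (441 = 21·21, 42 = 21·2), every Z-linear combination of 441 and 42 is divisible by 21, so (441, 42) ⊆ (21). Therefore (441, 42) = (21), d = 21.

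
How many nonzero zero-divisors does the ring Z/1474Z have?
Z/1474Z has 813 nonzero zero-divisors

In Z/1474Z each nonzero element is either a unit (gcd with 1474 is 1) or a zero-divisor (gcd > 1). The number of units is φ(1474): factorise 1474 = 2 · 11 · 67, so φ(1474) = (2 − 1) · (11 − 1) · (67 − 1) = 1 · 10 · 66 = 660. The nonzero elements number 1474 − 1 = 1473. Hence the nonzero zero-divisors number 1473 − 660 = 813.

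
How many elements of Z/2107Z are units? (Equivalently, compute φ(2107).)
An element a ∈ Z/2107Z is a unit iff gcd(a, 2107) = 1, so the number of units is φ(2107). φ is multiplicative, with φ(p^e) = p^e − p^(e−1). Factorise 2107 = 7^2 · 43. Then
  φ(2107) = (7^2 − 7^1) · (43 − 1) = 42 · 42 = 1764.

Final answer: Z/2107Z has φ(2107) = 1764 units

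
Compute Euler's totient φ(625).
φ is multiplicative, with φ(p^e) = p^e − p^(e−1). Factorise 625 = 5^4. Then
  φ(625) = (5^4 − 5^3) = 500 = 500.

Final answer: φ(625) = 500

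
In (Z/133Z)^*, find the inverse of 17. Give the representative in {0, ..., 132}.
Apply the extended Euclidean algorithm to (133, 17), tracking rows (r, s, t) with s·133 + t·17 = r. Each division r_prev = q·r_cur + r_new produces the new row as (previous row) − q·(current row):
  row A: (133, 1, 0)   [1·133 + 0·17 = 133]
  row B: (17, 0, 1)   [0·133 + 1·17 = 17]
  133 = 7·17 + 14   → row C = row A − 7·row B = (14, 1, −7)   [check: 1·133 − 7·17 = 14]
  17 = 1·14 + 3   → row D = row B − 1·row C = (3, −1, 8)   [check: −1·133 + 8·17 = 3]
  14 = 4·3 + 2   → row E = row C − 4·row D = (2, 5, −39)   [check: 5·133 − 39·17 = 2]
  3 = 1·2 + 1   → row F = row D − 1·row E = (1, −6, 47)   [check: −6·133 + 47·17 = 1]
  2 = 2·1 + 0   → remainder 0, stop. gcd = 1 (last nonzero row F).
The gcd is 1, so 17 is invertible mod 133. The last nonzero row gives −6·133 + 47·17 = 1, so t = 47. So 17^(−1) ≡ 47 (mod 133). Verify: 17 · 47 = 799 ≡ 1 (mod 133). ✓

Final answer: 17^(−1) ≡ 47 (mod 133)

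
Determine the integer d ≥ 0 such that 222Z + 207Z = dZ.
In the PID Z, (a, b) is generated by gcd(a, b). Compute gcd(222, 207) with the extended Euclidean algorithm, tracking rows (r, s, t) with s·222 + t·207 = r:
  row A: (222, 1, 0)   [1·222 + 0·207 = 222]
  row B: (207, 0, 1)   [0·222 + 1·207 = 207]
  222 = 1·207 + 15   → row C = row A − 1·row B = (15, 1, −1)   [check: 1·222 − 1·207 = 15]
  207 = 13·15 + 12   → row D = row B − 13·row C = (12, −13, 14)   [check: −13·222 + 14·207 = 12]
  15 = 1·12 + 3   → row E = row C − 1·row D = (3, 14, −15)   [check: 14·222 − 15·207 = 3]
  12 = 4·3 + 0   → remainder 0, stop. gcd = 3 (last nonzero row E).
So gcd(222, 207) = 3, with Bézout identity 14·222 − 15·207 = 3. Containment (⊇): the Bézout identity exhibits 3 as an element of (222, 207), giving (3) ⊆ (222, 207). Containment (⊆): since 3 | 222 and 3 | 207 (222 = 3·74, 207 = 3·69), every Z-linear combination of 222 and 207 is divisible by 3, so (222, 207) ⊆ (3). Therefore (222, 207) = (3), d = 3.

Final answer: (222, 207) = (3); d = 3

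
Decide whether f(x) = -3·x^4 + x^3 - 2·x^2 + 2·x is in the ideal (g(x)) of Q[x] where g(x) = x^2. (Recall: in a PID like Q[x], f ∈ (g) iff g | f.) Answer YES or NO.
NO

In Q[x] the ideal (g) consists of all multiples of g, so f ∈ (g) iff g | f, i.e. iff the remainder of f on division by g is 0. Divide f by g (g is monic, so eliminate the leading term of the running remainder at each step):
  leading term -3·x^4: subtract (-3·x^2)·g(x) = -3·x^4, leaving x^3 - 2·x^2 + 2·x
  leading term x^3: subtract (x)·g(x) = x^3, leaving -2·x^2 + 2·x
  leading term -2·x^2: subtract (-2)·g(x) = -2·x^2, leaving 2·x
The remainder r(x) = 2·x ≠ 0 (and deg r < deg g), so g ∤ f, i.e. f ∉ (g).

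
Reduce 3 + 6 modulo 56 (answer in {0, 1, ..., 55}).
9

Both summands are already reduced mod 56. 3 + 6 = 9; 9 = 0·56 + 9, so (3 + 6) mod 56 = 9.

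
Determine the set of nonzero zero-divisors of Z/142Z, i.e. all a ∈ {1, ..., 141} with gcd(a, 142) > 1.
nonzero zero-divisors of Z/142Z = {2, 4, 6, 8, 10, 12, 14, 16, 18, 20, 22, 24, 26, 28, 30, 32, 34, 36, 38, 40, 42, 44, 46, 48, 50, 52, 54, 56, 58, 60, 62, 64, 66, 68, 70, 71, 72, 74, 76, 78, 80, 82, 84, 86, 88, 90, 92, 94, 96, 98, 100, 102, 104, 106, 108, 110, 112, 114, 116, 118, 120, 122, 124, 126, 128, 130, 132, 134, 136, 138, 140}

An element a ∈ Z/142Z (with a ≠ 0) is a zero-divisor iff gcd(a, 142) > 1 (because a is a unit precisely when gcd(a, n) = 1, and in Z/nZ every nonzero, non-unit element is a zero-divisor). Scan a = 1, ..., 141 and keep those with gcd(a, 142) > 1:
  gcd(2, 142) = 2, gcd(4, 142) = 2, gcd(6, 142) = 2, gcd(8, 142) = 2, gcd(10, 142) = 2, gcd(12, 142) = 2, gcd(14, 142) = 2, gcd(16, 142) = 2, gcd(18, 142) = 2, gcd(20, 142) = 2, gcd(22, 142) = 2, gcd(24, 142) = 2, gcd(26, 142) = 2, gcd(28, 142) = 2, gcd(30, 142) = 2, gcd(32, 142) = 2, gcd(34, 142) = 2, gcd(36, 142) = 2, gcd(38, 142) = 2, gcd(40, 142) = 2, gcd(42, 142) = 2, gcd(44, 142) = 2, gcd(46, 142) = 2, gcd(48, 142) = 2, gcd(50, 142) = 2, gcd(52, 142) = 2, gcd(54, 142) = 2, gcd(56, 142) = 2, gcd(58, 142) = 2, gcd(60, 142) = 2, gcd(62, 142) = 2, gcd(64, 142) = 2, gcd(66, 142) = 2, gcd(68, 142) = 2, gcd(70, 142) = 2, gcd(71, 142) = 71, gcd(72, 142) = 2, gcd(74, 142) = 2, gcd(76, 142) = 2, gcd(78, 142) = 2, gcd(80, 142) = 2, gcd(82, 142) = 2, gcd(84, 142) = 2, gcd(86, 142) = 2, gcd(88, 142) = 2, gcd(90, 142) = 2, gcd(92, 142) = 2, gcd(94, 142) = 2, gcd(96, 142) = 2, gcd(98, 142) = 2, gcd(100, 142) = 2, gcd(102, 142) = 2, gcd(104, 142) = 2, gcd(106, 142) = 2, gcd(108, 142) = 2, gcd(110, 142) = 2, gcd(112, 142) = 2, gcd(114, 142) = 2, gcd(116, 142) = 2, gcd(118, 142) = 2, gcd(120, 142) = 2, gcd(122, 142) = 2, gcd(124, 142) = 2, gcd(126, 142) = 2, gcd(128, 142) = 2, gcd(130, 142) = 2, gcd(132, 142) = 2, gcd(134, 142) = 2, gcd(136, 142) = 2, gcd(138, 142) = 2, gcd(140, 142) = 2.
All other a ∈ {1, ..., 141} have gcd(a, 142) = 1 and are units. So the nonzero zero-divisors are exactly the 71 values of a appearing in this scan.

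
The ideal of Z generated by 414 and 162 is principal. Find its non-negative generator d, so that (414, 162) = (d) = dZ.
(414, 162) = (18); d = 18

In the PID Z, (a, b) is generated by gcd(a, b). Compute gcd(414, 162) with the extended Euclidean algorithm, tracking rows (r, s, t) with s·414 + t·162 = r:
  row A: (414, 1, 0)   [1·414 + 0·162 = 414]
  row B: (162, 0, 1)   [0·414 + 1·162 = 162]
  414 = 2·162 + 90   → row C = row A − 2·row B = (90, 1, −2)   [check: 1·414 − 2·162 = 90]
  162 = 1·90 + 72   → row D = row B − 1·row C = (72, −1, 3)   [check: −1·414 + 3·162 = 72]
  90 = 1·72 + 18   → row E = row C − 1·row D = (18, 2, −5)   [check: 2·414 − 5·162 = 18]
  72 = 4·18 + 0   → remainder 0, stop. gcd = 18 (last nonzero row E).
So gcd(414, 162) = 18, with Bézout identity 2·414 − 5·162 = 18. Containment (⊇): the Bézout identity exhibits 18 as an element of (414, 162), giving (18) ⊆ (414, 162). Containment (⊆): since 18 | 414 and 18 | 162 (414 = 18·23, 162 = 18·9), every Z-linear combination of 414 and 162 is divisible by 18, so (414, 162) ⊆ (18). Therefore (414, 162) = (18), d = 18.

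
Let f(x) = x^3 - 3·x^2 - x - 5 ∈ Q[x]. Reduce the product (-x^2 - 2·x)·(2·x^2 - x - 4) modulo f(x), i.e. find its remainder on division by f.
a · b ≡ -23·x^2 - 11·x - 45 (mod f(x))

First multiply in Q[x] without reducing: a · b = -2·x^4 - 3·x^3 + 6·x^2 + 8·x. Now divide by f(x) = x^3 - 3·x^2 - x - 5, eliminating the leading term at each step:
  leading term -2·x^4: subtract (-2·x)·f(x) = -2·x^4 + 6·x^3 + 2·x^2 + 10·x, leaving -9·x^3 + 4·x^2 - 2·x
  leading term -9·x^3: subtract (-9)·f(x) = -9·x^3 + 27·x^2 + 9·x + 45, leaving -23·x^2 - 11·x - 45
The degree is now < 3, so this is the remainder. Hence a · b ≡ -23·x^2 - 11·x - 45 in Q[x]/(f).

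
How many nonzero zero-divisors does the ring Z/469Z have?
In Z/469Z each nonzero element is either a unit (gcd with 469 is 1) or a zero-divisor (gcd > 1). The number of units is φ(469): factorise 469 = 7 · 67, so φ(469) = (7 − 1) · (67 − 1) = 6 · 66 = 396. The nonzero elements number 469 − 1 = 468. Hence the nonzero zero-divisors number 468 − 396 = 72.

Final answer: Z/469Z has 72 nonzero zero-divisors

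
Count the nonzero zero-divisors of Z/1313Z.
Z/1313Z has 112 nonzero zero-divisors

In Z/1313Z each nonzero element is either a unit (gcd with 1313 is 1) or a zero-divisor (gcd > 1). The number of units is φ(1313): factorise 1313 = 13 · 101, so φ(1313) = (13 − 1) · (101 − 1) = 12 · 100 = 1200. The nonzero elements number 1313 − 1 = 1312. Hence the nonzero zero-divisors number 1312 − 1200 = 112.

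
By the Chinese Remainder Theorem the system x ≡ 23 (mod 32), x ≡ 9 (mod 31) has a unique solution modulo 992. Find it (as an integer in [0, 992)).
x ≡ 567 (mod 992); the representative in [0, 992) is 567

The moduli 32, 31 are pairwise coprime, so by the CRT there is a unique solution mod 32·31 = 992.
Solve by successive substitution. Start with x ≡ 23 (mod 32).
  Combine with x ≡ 9 (mod 31): write x = 23 + 32·t and require 23 + 32·t ≡ 9 (mod 31), i.e. 32·t ≡ 9 − 23 ≡ 17 (mod 31). Since 32^(−1) ≡ 1 (mod 31) (32 ≡ 1 (mod 31)), t ≡ 1·17 ≡ 17 (mod 31). So x ≡ 23 + 32·17 = 567 (mod 992).
Unique solution in [0, 992): x = 567.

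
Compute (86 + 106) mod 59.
15

Reduce the summands first: 86 ≡ 27, 106 ≡ 47 (mod 59), so 86 + 106 ≡ 27 + 47 (mod 59). 27 + 47 = 74; 74 = 1·59 + 15, so (86 + 106) mod 59 = 15.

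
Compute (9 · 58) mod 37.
Reduce the factors first: 58 ≡ 21 (mod 37), so 9 · 58 ≡ 9 · 21 (mod 37). 9 · 21 = 189. Dividing by 37: 189 = 5·37 + 4. So (9 · 58) mod 37 = 4.

Final answer: 4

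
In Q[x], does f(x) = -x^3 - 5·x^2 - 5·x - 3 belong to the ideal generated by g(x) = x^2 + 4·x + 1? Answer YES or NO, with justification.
In Q[x] the ideal (g) consists of all multiples of g, so f ∈ (g) iff g | f, i.e. iff the remainder of f on division by g is 0. Divide f by g (g is monic, so eliminate the leading term of the running remainder at each step):
  leading term -x^3: subtract (-x)·g(x) = -x^3 - 4·x^2 - x, leaving -x^2 - 4·x - 3
  leading term -x^2: subtract (-1)·g(x) = -x^2 - 4·x - 1, leaving -2
The remainder r(x) = -2 ≠ 0 (and deg r < deg g), so g ∤ f, i.e. f ∉ (g).

Final answer: NO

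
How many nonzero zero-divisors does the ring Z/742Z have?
In Z/742Z each nonzero element is either a unit (gcd with 742 is 1) or a zero-divisor (gcd > 1). The number of units is φ(742): factorise 742 = 2 · 7 · 53, so φ(742) = (2 − 1) · (7 − 1) · (53 − 1) = 1 · 6 · 52 = 312. The nonzero elements number 742 − 1 = 741. Hence the nonzero zero-divisors number 741 − 312 = 429.

Final answer: Z/742Z has 429 nonzero zero-divisors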